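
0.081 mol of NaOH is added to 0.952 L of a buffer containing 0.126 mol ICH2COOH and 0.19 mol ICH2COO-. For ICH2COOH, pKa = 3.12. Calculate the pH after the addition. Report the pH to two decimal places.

pH = 3.90

After neutralization: n(ICH2COOH) = 0.045 mol, n(ICH2COO-) = 0.271 mol.
Henderson–Hasselbalch with mole ratio 0.271/0.045: pH = 3.12 + (+0.780)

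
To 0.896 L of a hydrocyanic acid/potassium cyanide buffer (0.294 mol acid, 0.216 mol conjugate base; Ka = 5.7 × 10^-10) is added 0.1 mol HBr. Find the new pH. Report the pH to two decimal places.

Added H+ converts CN- to HCN: HCN → 0.394 mol, CN- → 0.116 mol.
pKa = −log(5.7 × 10^-10) = 9.244
Henderson–Hasselbalch with mole ratio 0.116/0.394: pH = 9.244 + (-0.531)

pH = 8.71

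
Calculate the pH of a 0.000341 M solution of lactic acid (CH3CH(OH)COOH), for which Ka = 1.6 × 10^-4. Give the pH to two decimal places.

pH = 3.78

CH3CH(OH)COOH ⇌ CH3CH(OH)COO- + H+
Ka = x²/(0.000341 − x) = 1.6 × 10^-4
Here C₀/Ka ≈ 2.13, so the small-x approximation fails. Use the quadratic:
x = (−Ka + √(Ka² + 4·Ka·C₀))/2 = 1.67 × 10^-4 M
pH = −log(1.67 × 10^-4) = 3.78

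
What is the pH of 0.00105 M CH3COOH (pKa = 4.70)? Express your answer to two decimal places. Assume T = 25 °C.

CH3COOH ⇌ CH3COO- + H+
Ka = 10^(−4.70) = 2.00 × 10^-5
Ka = x²/(0.00105 − x) = 2.00 × 10^-5
The 5% rule fails; solving x² + Ka·x − Ka·C₀ = 0 exactly:
x = (−Ka + √(Ka² + 4·Ka·C₀))/2 = 1.35 × 10^-4 M
pH = −log[H+] = −log(1.35 × 10^-4) = 3.87

pH = 3.87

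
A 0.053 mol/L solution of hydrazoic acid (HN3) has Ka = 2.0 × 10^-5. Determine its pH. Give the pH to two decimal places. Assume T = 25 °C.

pH = 2.99

HN3 ⇌ N3- + H+
Let x = [H+] at equilibrium. Ka = x²/(0.053 − x).
Since Ka ≪ C₀, x ≈ √(Ka·C₀) = 1.03 × 10^-3 M.
pH = −log[H+] = −log(1.03 × 10^-3) = 2.99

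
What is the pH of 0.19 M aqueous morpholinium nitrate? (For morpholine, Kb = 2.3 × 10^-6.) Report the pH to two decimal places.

pH = 4.54

C4H8ONH2+ is the conjugate acid of the weak base C4H8ONH.
Ka = Kw/Kb = 1.0×10^-14 / 2.3 × 10^-6 = 4.35 × 10^-9
Ka = x²/(0.19 − x) = 4.35 × 10^-9
Neglecting x in the denominator: x = √(4.35 × 10^-9 × 0.19) = 2.87 × 10^-5 M
Check: 0.015% ionized — well under 5%, approximation valid.
pH = −log(2.87 × 10^-5) = 4.54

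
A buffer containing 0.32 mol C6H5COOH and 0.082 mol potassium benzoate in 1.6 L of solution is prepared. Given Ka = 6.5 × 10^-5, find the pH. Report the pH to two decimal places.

pKa = −log(6.5 × 10^-5) = 4.187
Henderson–Hasselbalch: pH = pKa + log([C6H5COO-]/[C6H5COOH]) = 4.187 + log(0.082/0.32)
pH = 4.187 + (-0.591) = 3.60

pH = 3.60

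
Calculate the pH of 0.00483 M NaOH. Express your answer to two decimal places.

pH = 11.68

NaOH is a strong base; [OH-] = 0.00483 M.
pOH = -log(0.00483) = 2.32
pH = 14.00 - 2.32 = 11.68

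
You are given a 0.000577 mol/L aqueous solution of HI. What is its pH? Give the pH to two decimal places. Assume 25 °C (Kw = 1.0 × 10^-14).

HI is a strong acid and dissociates completely, so [H+] = 0.000577 M.
pH = -log(0.000577) = 3.24

pH = 3.24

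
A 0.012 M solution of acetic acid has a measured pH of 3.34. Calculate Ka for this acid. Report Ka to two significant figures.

[H+] = 10^(-3.34) = 4.57 × 10^-4 M
At equilibrium [HA] = 0.012 − 4.57 × 10^-4 = 1.15 × 10^-2 M
Ka = [H+][A-]/[HA] = (4.57 × 10^-4)² / 1.15 × 10^-2 = 1.8 × 10^-5

Ka = 1.8 × 10^-5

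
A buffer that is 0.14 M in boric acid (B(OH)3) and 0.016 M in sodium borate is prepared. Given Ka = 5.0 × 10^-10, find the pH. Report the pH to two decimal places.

pH = 8.36

pKa = −log(5.0 × 10^-10) = 9.301
Using pH = pKa + log([base]/[acid]) with [base]/[acid] = 0.016/0.14:
pH = 9.301 + (-0.942) = 8.36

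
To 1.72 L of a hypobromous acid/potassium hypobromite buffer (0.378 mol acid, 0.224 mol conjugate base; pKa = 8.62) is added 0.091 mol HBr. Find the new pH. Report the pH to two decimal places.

Added H+ converts OBr- to HOBr: HOBr → 0.469 mol, OBr- → 0.133 mol.
pH = pKa + log([A⁻]/[HA]) = 8.62 + log(0.133/0.469) = 8.62 -0.547

pH = 8.07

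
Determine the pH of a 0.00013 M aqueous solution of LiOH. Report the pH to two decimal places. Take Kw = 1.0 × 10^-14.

LiOH is a strong base; [OH-] = 0.00013 M.
pOH = -log(0.00013) = 3.89
pH = 14.00 - 3.89 = 10.11

pH = 10.11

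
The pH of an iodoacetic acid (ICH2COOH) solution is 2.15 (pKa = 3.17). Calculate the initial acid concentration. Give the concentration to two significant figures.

C₀ = 8.1 × 10^-2 M

[H+] = 10^(-2.15) = 7.08 × 10^-3 M = x
Ka = 10^(−3.17) = 6.76 × 10^-4
Ka = x²/(C₀ − x) ⇒ C₀ = x + x²/Ka
C₀ = 7.08 × 10^-3 + (7.08 × 10^-3)²/(6.76 × 10^-4) = 8.12 × 10^-2 M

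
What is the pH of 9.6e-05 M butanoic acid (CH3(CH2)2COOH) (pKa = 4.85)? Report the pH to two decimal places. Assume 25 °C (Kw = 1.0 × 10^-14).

CH3(CH2)2COOH ⇌ CH3(CH2)2COO- + H+
Ka = 10^(−4.85) = 1.41 × 10^-5
Let x = [H+] at equilibrium. Ka = x²/(9.6e-05 − x).
Here C₀/Ka ≈ 6.81, so the small-x approximation fails. Use the quadratic:
x = (−Ka + √(Ka² + 4·Ka·C₀))/2 = 3.04 × 10^-5 M
pH = −log[H+] = −log(3.04 × 10^-5) = 4.52

pH = 4.52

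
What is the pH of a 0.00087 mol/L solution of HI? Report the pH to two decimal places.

HI is a strong acid and dissociates completely, so [H+] = 0.00087 M.
pH = -log(0.00087) = 3.06

pH = 3.06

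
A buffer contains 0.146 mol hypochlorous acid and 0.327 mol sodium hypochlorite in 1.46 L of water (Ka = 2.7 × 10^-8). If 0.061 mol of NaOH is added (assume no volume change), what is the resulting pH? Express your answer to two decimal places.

After neutralization: n(HOCl) = 0.085 mol, n(OCl-) = 0.388 mol.
pKa = −log(2.7 × 10^-8) = 7.569
Henderson–Hasselbalch with mole ratio 0.388/0.085: pH = 7.569 + (+0.659)

pH = 8.23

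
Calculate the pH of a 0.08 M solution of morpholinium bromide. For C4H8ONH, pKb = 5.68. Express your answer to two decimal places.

pH = 4.71

C4H8ONH2+ is the conjugate acid of the weak base C4H8ONH.
Kb = 10^(−5.68) = 2.09 × 10^-6
Ka = Kw/Kb = 1.0×10^-14 / 2.09 × 10^-6 = 4.78 × 10^-9
From the ICE table, Ka = [H+]²/(0.08 − [H+]) = 4.78 × 10^-9.
Assume [H+] ≪ 0.08: [H+] ≈ √(4.78 × 10^-9 × 0.08) = 1.96 × 10^-5 M
pH = −log[H+] = −log(1.96 × 10^-5) = 4.71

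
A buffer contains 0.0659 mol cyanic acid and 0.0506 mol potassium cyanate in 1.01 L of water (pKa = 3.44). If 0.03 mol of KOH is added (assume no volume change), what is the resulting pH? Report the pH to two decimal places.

pH = 3.79

After neutralization: n(HOCN) = 0.0359 mol, n(OCN-) = 0.0806 mol.
pH = pKa + log([A⁻]/[HA]) = 3.44 + log(0.0806/0.0359) = 3.44 +0.351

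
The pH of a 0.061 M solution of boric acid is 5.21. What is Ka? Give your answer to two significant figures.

[H+] = 10^(-5.21) = 6.17 × 10^-6 M
At equilibrium [HA] = 0.061 − 6.17 × 10^-6 = 6.10 × 10^-2 M
Ka = [H+][A-]/[HA] = (6.17 × 10^-6)² / 6.10 × 10^-2 = 6.2 × 10^-10

Ka = 6.2 × 10^-10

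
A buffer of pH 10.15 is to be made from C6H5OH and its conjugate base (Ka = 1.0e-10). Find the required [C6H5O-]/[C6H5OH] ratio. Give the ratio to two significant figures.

ratio = 1.4

pKa = -log(1.0 × 10^-10) = 10.000
pH = pKa + log(r) ⇒ log(r) = 10.15 − 10.000 = +0.150
r = [C6H5O-]/[C6H5OH] = 10^(+0.150) = 1.41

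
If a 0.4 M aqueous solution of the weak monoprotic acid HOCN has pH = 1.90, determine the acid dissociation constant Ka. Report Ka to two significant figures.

[H+] = 10^(-1.90) = 1.26 × 10^-2 M
At equilibrium [HA] = 0.4 − 1.26 × 10^-2 = 3.87 × 10^-1 M
Ka = [H+][A-]/[HA] = (1.26 × 10^-2)² / 3.87 × 10^-1 = 4.1 × 10^-4

Ka = 4.1 × 10^-4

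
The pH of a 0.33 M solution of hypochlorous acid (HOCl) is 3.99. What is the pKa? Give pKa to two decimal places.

[H+] = 10^(-3.99) = 1.02 × 10^-4 M
At equilibrium [HA] = 0.33 − 1.02 × 10^-4 = 3.30 × 10^-1 M
Ka = [H+][A-]/[HA] = (1.02 × 10^-4)² / 3.30 × 10^-1 = 3.15 × 10^-8
pKa = -log(3.15 × 10^-8) = 7.50

pKa = 7.50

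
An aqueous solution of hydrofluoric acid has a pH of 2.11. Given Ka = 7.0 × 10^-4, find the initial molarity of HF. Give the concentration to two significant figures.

C₀ = 9.4 × 10^-2 M

[H+] = 10^(-2.11) = 7.76 × 10^-3 M = x
Ka = x²/(C₀ − x) ⇒ C₀ = x + x²/Ka
C₀ = 7.76 × 10^-3 + (7.76 × 10^-3)²/(7.0 × 10^-4) = 9.38 × 10^-2 M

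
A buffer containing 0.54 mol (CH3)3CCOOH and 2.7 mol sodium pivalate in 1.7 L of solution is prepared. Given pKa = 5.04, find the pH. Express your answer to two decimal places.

pH = 5.74

pH = pKa + log([A⁻]/[HA]) = 5.04 + log(2.7/0.54)
pH = 5.04 + (+0.699) = 5.74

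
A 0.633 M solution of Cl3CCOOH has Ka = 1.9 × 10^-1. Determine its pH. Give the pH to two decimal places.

Cl3CCOOH ⇌ Cl3CCOO- + H+
From the ICE table, Ka = x²/(0.633 − x) = 1.9 × 10^-1.
x is not negligible relative to C₀; solve x² + 0.19·x − 0.12 = 0.
x = (−Ka + √(Ka² + 4·Ka·C₀))/2 = 2.65 × 10^-1 M
pH = −log(2.65 × 10^-1) = 0.58

pH = 0.58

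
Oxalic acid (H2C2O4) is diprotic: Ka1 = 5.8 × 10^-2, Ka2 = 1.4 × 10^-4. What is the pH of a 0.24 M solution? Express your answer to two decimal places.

Ka1 ≫ Ka2, so treat the first dissociation as the only significant source of H+.
Ka1 = x²/(0.24 − x) = 5.8 × 10^-2
Solving the quadratic: x = (−Ka1 + √(Ka1² + 4·Ka1·C₀))/2 = 9.25 × 10^-2 M
pH = −log(9.25 × 10^-2) = 1.03

pH = 1.03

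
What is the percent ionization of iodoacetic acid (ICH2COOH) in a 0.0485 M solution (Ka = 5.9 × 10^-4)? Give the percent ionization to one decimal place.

ICH2COOH ⇌ ICH2COO- + H+; let x = [H+] at equilibrium.
Solve x² + 0.00059x − 2.86e-05 = 0 → x = 5.06 × 10^-3 M
% ionization = x/C₀ × 100% = 5.06 × 10^-3/0.0485 × 100% = 10.4%

10.4%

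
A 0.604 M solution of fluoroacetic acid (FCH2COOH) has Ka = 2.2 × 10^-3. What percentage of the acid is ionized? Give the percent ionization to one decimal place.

5.9%

FCH2COOH ⇌ FCH2COO- + H+; let x = [H+] at equilibrium.
Ka = x²/(C₀ − x); solving the quadratic gives x = 3.54 × 10^-2 M.
Fraction ionized = 3.54 × 10^-2 / 0.604 = 0.0586 → 5.9%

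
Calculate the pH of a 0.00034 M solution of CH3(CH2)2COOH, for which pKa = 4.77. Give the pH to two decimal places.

pH = 4.17

CH3(CH2)2COOH ⇌ CH3(CH2)2COO- + H+
Ka = 10^(−4.77) = 1.70 × 10^-5
Ka = x²/(0.00034 − x) = 1.70 × 10^-5
The 5% rule fails; solving x² + Ka·x − Ka·C₀ = 0 exactly:
x = [−1.7e-05 + √(1.7e-05² + 2.31e-08)]/2 = 6.80 × 10^-5 M
pH = −log[H+] = −log(6.80 × 10^-5) = 4.17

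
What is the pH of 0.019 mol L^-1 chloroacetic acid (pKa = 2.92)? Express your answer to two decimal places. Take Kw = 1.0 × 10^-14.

ClCH2COOH ⇌ ClCH2COO- + H+
Ka = 10^(−2.92) = 1.20 × 10^-3
Ka = x²/(0.019 − x) = 1.20 × 10^-3
x is not negligible relative to C₀; solve x² + 0.0012·x − 2.28e-05 = 0.
x = [−0.0012 + √(0.0012² + 9.12e-05)]/2 = 4.21 × 10^-3 M
pH = −log[H+] = −log(4.21 × 10^-3) = 2.38

pH = 2.38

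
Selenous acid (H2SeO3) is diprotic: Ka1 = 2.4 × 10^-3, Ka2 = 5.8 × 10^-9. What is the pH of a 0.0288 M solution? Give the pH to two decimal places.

pH = 2.14

Ka1 ≫ Ka2, so treat the first dissociation as the only significant source of H+.
Ka1 = x²/(0.0288 − x) = 2.4 × 10^-3
Solving the quadratic: x = (−Ka1 + √(Ka1² + 4·Ka1·C₀))/2 = 7.20 × 10^-3 M
pH = −log(7.20 × 10^-3) = 2.14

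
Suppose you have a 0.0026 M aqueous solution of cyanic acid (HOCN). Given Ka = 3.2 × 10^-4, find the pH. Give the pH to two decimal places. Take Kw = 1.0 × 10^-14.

HOCN ⇌ OCN- + H+
Ka = x²/(0.0026 − x) = 3.2 × 10^-4
Here C₀/Ka ≈ 8.12, so the small-x approximation fails. Use the quadratic:
x = (−Ka + √(Ka² + 4·Ka·C₀))/2 = 7.66 × 10^-4 M
pH = −log(7.66 × 10^-4) = 3.12

pH = 3.12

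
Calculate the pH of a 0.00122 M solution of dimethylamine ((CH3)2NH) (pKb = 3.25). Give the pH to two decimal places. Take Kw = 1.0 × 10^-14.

(CH3)2NH + H2O ⇌ (CH3)2NH2+ + OH-
Kb = 10^(−3.25) = 5.62 × 10^-4
Kb = [OH-]²/(0.00122 − [OH-]) = 5.62 × 10^-4
Here C₀/Kb ≈ 2.17, so the small-[OH-] approximation fails. Use the quadratic:
[OH-] = [−0.000562 + √(0.000562² + 2.74e-06)]/2 = 5.93 × 10^-4 M
pOH = −log(5.93 × 10^-4) = 3.23; pH = 14.00 − 3.23 = 10.77

pH = 10.77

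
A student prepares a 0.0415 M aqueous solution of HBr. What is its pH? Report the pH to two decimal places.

HBr is a strong acid and dissociates completely, so [H+] = 0.0415 M.
pH = -log(0.0415) = 1.38

pH = 1.38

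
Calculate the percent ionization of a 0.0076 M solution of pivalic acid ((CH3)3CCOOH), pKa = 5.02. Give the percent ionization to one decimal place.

(CH3)3CCOOH ⇌ (CH3)3CCOO- + H+; let x = [H+] at equilibrium.
Ka = 10^(−5.02) = 9.55 × 10^-6
x ≈ √(Ka·C₀) = √(9.55 × 10^-6 × 0.0076) = 2.69 × 10^-4 M
Fraction ionized = 2.69 × 10^-4 / 0.0076 = 0.0354 → 3.5%

3.5%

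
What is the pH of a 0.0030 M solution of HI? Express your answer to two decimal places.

pH = 2.52

HI is a strong acid and dissociates completely, so [H+] = 0.0030 M.
pH = -log(0.003) = 2.52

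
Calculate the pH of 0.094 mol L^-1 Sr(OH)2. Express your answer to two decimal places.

Sr(OH)2 is a strong base (each formula unit releases 2 OH-); [OH-] = 0.188 M.
pOH = -log(0.188) = 0.73
pH = 14.00 - 0.73 = 13.27

pH = 13.27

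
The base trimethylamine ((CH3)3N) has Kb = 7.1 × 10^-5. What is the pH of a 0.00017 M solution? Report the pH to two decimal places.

(CH3)3N + H2O ⇌ (CH3)3NH+ + OH-
Kb = x²/(0.00017 − x) = 7.1 × 10^-5
x is not negligible relative to C₀; solve x² + 7.1e-05·x − 1.21e-08 = 0.
x = [−7.1e-05 + √(7.1e-05² + 4.83e-08)]/2 = 8.00 × 10^-5 M
pOH = 4.10, so pH = 14.00 − pOH = 9.90

pH = 9.90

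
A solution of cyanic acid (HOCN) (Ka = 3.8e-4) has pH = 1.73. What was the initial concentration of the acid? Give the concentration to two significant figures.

[H+] = 10^(-1.73) = 1.86 × 10^-2 M = x
Ka = x²/(C₀ − x) ⇒ C₀ = x + x²/Ka
C₀ = 1.86 × 10^-2 + (1.86 × 10^-2)²/(3.8 × 10^-4) = 9.29 × 10^-1 M

C₀ = 9.3 × 10^-1 M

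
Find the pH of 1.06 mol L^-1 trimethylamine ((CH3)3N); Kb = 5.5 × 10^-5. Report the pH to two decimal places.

pH = 11.88

(CH3)3N + H2O ⇌ (CH3)3NH+ + OH-
Kb = [OH-]²/(1.06 − [OH-]) = 5.5 × 10^-5
Neglecting [OH-] in the denominator: [OH-] = √(5.5 × 10^-5 × 1.06) = 7.64 × 10^-3 M
pOH = 2.12, so pH = 14.00 − pOH = 11.88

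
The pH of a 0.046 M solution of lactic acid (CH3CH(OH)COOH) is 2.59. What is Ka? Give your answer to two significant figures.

[H+] = 10^(-2.59) = 2.57 × 10^-3 M
At equilibrium [HA] = 0.046 − 2.57 × 10^-3 = 4.34 × 10^-2 M
Ka = [H+][A-]/[HA] = (2.57 × 10^-3)² / 4.34 × 10^-2 = 1.5 × 10^-4

Ka = 1.5 × 10^-4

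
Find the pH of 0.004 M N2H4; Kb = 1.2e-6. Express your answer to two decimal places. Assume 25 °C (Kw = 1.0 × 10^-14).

pH = 9.84

N2H4 + H2O ⇌ N2H5+ + OH-
From the ICE table, Kb = x²/(0.004 − x) = 1.2 × 10^-6.
Assume x ≪ 0.004: x ≈ √(1.2 × 10^-6 × 0.004) = 6.93 × 10^-5 M
pOH = −log(6.93 × 10^-5) = 4.16; pH = 14.00 − 4.16 = 9.84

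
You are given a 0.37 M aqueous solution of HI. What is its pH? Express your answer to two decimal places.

HI is a strong acid and dissociates completely, so [H+] = 0.37 M.
pH = -log(0.37) = 0.43

pH = 0.43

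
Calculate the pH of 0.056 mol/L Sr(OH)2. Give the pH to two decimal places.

pH = 13.05

Sr(OH)2 is a strong base (each formula unit releases 2 OH-); [OH-] = 0.112 M.
pOH = -log(0.112) = 0.95
pH = 14.00 - 0.95 = 13.05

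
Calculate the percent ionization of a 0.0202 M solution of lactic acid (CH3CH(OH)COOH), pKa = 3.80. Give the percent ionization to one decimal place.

CH3CH(OH)COOH ⇌ CH3CH(OH)COO- + H+; let x = [H+] at equilibrium.
Ka = 10^(−3.80) = 1.58 × 10^-4
Ka = x²/(C₀ − x); solving the quadratic gives x = 1.71 × 10^-3 M.
Fraction ionized = 1.71 × 10^-3 / 0.0202 = 0.0847 → 8.5%

8.5%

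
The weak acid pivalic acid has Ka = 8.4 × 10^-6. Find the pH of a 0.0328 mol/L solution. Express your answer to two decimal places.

pH = 3.28

(CH3)3CCOOH ⇌ (CH3)3CCOO- + H+
From the ICE table, Ka = x²/(0.0328 − x) = 8.4 × 10^-6.
Neglecting x in the denominator: x = √(8.4 × 10^-6 × 0.0328) = 5.25 × 10^-4 M
(x/C₀ = 1.6% < 5%, so the approximation holds.)
pH = −log(5.25 × 10^-4) = 3.28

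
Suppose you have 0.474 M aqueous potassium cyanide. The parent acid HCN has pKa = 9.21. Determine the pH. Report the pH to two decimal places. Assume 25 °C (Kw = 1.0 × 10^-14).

pH = 11.44

CN- is the conjugate base of the weak acid HCN.
Ka = 10^(−9.21) = 6.17 × 10^-10
Kb = Kw/Ka = 1.0×10^-14 / 6.17 × 10^-10 = 1.62 × 10^-5
From the ICE table, Kb = [OH-]²/(0.474 − [OH-]) = 1.62 × 10^-5.
Assume [OH-] ≪ 0.474: [OH-] ≈ √(1.62 × 10^-5 × 0.474) = 2.77 × 10^-3 M
([OH-]/C₀ = 0.58% < 5%, so the approximation holds.)
pOH = −log(2.77 × 10^-3) = 2.56; pH = 14.00 − 2.56 = 11.44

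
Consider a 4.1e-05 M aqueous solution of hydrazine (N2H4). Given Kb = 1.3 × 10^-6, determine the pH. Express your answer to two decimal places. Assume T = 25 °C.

N2H4 + H2O ⇌ N2H5+ + OH-
From the ICE table, Kb = [OH-]²/(4.1e-05 − [OH-]) = 1.3 × 10^-6.
Here C₀/Kb ≈ 31.5, so the small-[OH-] approximation fails. Use the quadratic:
[OH-] = (−Kb + √(Kb² + 4·Kb·C₀))/2 = 6.68 × 10^-6 M
pOH = 5.18, so pH = 14.00 − pOH = 8.82

pH = 8.82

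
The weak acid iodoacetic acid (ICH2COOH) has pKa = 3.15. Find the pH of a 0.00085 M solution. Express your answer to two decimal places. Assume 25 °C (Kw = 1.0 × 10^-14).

pH = 3.30

ICH2COOH ⇌ ICH2COO- + H+
Ka = 10^(−3.15) = 7.08 × 10^-4
Ka = x²/(0.00085 − x) = 7.08 × 10^-4
x is not negligible relative to C₀; solve x² + 0.000708·x − 6.02e-07 = 0.
x = (−Ka + √(Ka² + 4·Ka·C₀))/2 = 4.99 × 10^-4 M
pH = −log(4.99 × 10^-4) = 3.30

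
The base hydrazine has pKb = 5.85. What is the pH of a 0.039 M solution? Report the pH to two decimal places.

N2H4 + H2O ⇌ N2H5+ + OH-
Kb = 10^(−5.85) = 1.41 × 10^-6
From the ICE table, Kb = x²/(0.039 − x) = 1.41 × 10^-6.
Assume x ≪ 0.039: x ≈ √(1.41 × 10^-6 × 0.039) = 2.34 × 10^-4 M
(x/C₀ = 0.6% < 5%, so the approximation holds.)
pOH = 3.63, so pH = 14.00 − pOH = 10.37

pH = 10.37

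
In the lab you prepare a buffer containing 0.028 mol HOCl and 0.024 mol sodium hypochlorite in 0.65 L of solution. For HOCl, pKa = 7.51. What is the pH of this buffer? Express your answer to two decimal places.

pH = 7.44

pH = pKa + log([A⁻]/[HA]) = 7.51 + log(0.024/0.028)
pH = 7.51 + (-0.067) = 7.44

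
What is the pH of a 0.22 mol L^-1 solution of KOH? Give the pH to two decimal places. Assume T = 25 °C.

KOH is a strong base; [OH-] = 0.22 M.
pOH = -log(0.22) = 0.66
pH = 14.00 - 0.66 = 13.34

pH = 13.34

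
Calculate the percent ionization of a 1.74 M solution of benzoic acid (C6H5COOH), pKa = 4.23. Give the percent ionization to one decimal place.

0.6%

C6H5COOH ⇌ C6H5COO- + H+; let x = [H+] at equilibrium.
Ka = 10^(−4.23) = 5.89 × 10^-5
x ≈ √(Ka·C₀) = √(5.89 × 10^-5 × 1.74) = 1.01 × 10^-2 M
Fraction ionized = 1.01 × 10^-2 / 1.74 = 0.0058 → 0.6%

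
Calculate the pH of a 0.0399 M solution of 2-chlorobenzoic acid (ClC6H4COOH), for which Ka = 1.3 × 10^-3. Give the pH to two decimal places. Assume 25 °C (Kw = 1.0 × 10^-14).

pH = 2.18

ClC6H4COOH ⇌ ClC6H4COO- + H+
From the ICE table, Ka = x²/(0.0399 − x) = 1.3 × 10^-3.
The 5% rule fails; solving x² + Ka·x − Ka·C₀ = 0 exactly:
x = [−0.0013 + √(0.0013² + 0.000207)]/2 = 6.58 × 10^-3 M
pH = −log[H+] = −log(6.58 × 10^-3) = 2.18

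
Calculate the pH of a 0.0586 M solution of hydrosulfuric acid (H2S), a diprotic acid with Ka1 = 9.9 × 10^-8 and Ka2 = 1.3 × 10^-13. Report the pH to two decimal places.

pH = 4.12

Ka1 ≫ Ka2, so treat the first dissociation as the only significant source of H+.
Ka1 = x²/(0.0586 − x) = 9.9 × 10^-8
x ≈ √(9.9 × 10^-8 × 0.0586) = 7.62 × 10^-5 M
pH = −log(7.62 × 10^-5) = 4.12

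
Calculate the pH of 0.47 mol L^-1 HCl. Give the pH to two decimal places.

pH = 0.33

HCl is a strong acid and dissociates completely, so [H+] = 0.47 M.
pH = -log(0.47) = 0.33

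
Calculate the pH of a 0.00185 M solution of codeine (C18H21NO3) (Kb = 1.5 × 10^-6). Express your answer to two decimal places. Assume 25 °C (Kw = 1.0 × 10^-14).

pH = 9.72

C18H21NO3 + H2O ⇌ C18H22NO3+ + OH-
From the ICE table, Kb = [OH-]²/(0.00185 − [OH-]) = 1.5 × 10^-6.
Neglecting [OH-] in the denominator: [OH-] = √(1.5 × 10^-6 × 0.00185) = 5.27 × 10^-5 M
pOH = −log(5.27 × 10^-5) = 4.28; pH = 14.00 − 4.28 = 9.72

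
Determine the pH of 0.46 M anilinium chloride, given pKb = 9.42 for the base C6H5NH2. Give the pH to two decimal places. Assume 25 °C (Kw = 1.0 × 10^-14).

C6H5NH3+ is the conjugate acid of the weak base C6H5NH2.
Kb = 10^(−9.42) = 3.80 × 10^-10
Ka = Kw/Kb = 1.0×10^-14 / 3.80 × 10^-10 = 2.63 × 10^-5
From the ICE table, Ka = x²/(0.46 − x) = 2.63 × 10^-5.
Neglecting x in the denominator: x = √(2.63 × 10^-5 × 0.46) = 3.48 × 10^-3 M
pH = −log(3.48 × 10^-3) = 2.46

pH = 2.46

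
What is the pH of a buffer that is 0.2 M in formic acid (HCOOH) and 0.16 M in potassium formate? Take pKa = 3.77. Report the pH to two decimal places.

pH = 3.67

Using pH = pKa + log([base]/[acid]) with [base]/[acid] = 0.16/0.2:
pH = 3.77 + (-0.097) = 3.67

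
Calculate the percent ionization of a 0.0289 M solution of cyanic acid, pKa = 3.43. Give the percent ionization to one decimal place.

10.7%

HOCN ⇌ OCN- + H+; let x = [H+] at equilibrium.
Ka = 10^(−3.43) = 3.72 × 10^-4
Ka = x²/(C₀ − x); solving the quadratic gives x = 3.10 × 10^-3 M.
Fraction ionized = 3.10 × 10^-3 / 0.0289 = 0.1073 → 10.7%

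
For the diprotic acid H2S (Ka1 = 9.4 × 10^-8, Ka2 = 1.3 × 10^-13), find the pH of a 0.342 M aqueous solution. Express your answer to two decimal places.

Ka1 ≫ Ka2, so treat the first dissociation as the only significant source of H+.
Ka1 = x²/(0.342 − x) = 9.4 × 10^-8
x ≈ √(9.4 × 10^-8 × 0.342) = 1.79 × 10^-4 M
pH = −log(1.79 × 10^-4) = 3.75

pH = 3.75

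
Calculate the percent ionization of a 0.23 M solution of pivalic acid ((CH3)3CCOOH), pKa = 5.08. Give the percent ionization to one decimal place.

0.6%

(CH3)3CCOOH ⇌ (CH3)3CCOO- + H+; let x = [H+] at equilibrium.
Ka = 10^(−5.08) = 8.32 × 10^-6
x ≈ √(Ka·C₀) = √(8.32 × 10^-6 × 0.23) = 1.38 × 10^-3 M
Fraction ionized = 1.38 × 10^-3 / 0.23 = 0.0060 → 0.6%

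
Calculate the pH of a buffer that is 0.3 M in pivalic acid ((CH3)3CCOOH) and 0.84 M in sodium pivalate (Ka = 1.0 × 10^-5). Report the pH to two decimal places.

pH = 5.45

pKa = −log(1.0 × 10^-5) = 5.000
Using pH = pKa + log([base]/[acid]) with [base]/[acid] = 0.84/0.3:
pH = 5.000 + (+0.447) = 5.45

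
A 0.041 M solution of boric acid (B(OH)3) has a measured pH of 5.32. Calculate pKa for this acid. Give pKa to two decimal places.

[H+] = 10^(-5.32) = 4.79 × 10^-6 M
At equilibrium [HA] = 0.041 − 4.79 × 10^-6 = 4.10 × 10^-2 M
Ka = [H+][A-]/[HA] = (4.79 × 10^-6)² / 4.10 × 10^-2 = 5.60 × 10^-10
pKa = -log(5.60 × 10^-10) = 9.25

pKa = 9.25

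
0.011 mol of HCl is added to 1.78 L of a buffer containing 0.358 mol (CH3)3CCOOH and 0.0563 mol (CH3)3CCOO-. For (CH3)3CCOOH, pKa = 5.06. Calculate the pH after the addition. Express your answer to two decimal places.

Added H+ converts (CH3)3CCOO- to (CH3)3CCOOH: (CH3)3CCOOH → 0.369 mol, (CH3)3CCOO- → 0.0453 mol.
Henderson–Hasselbalch with mole ratio 0.0453/0.369: pH = 5.06 + (-0.911)

pH = 4.15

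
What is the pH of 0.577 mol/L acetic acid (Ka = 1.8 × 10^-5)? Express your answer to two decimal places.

CH3COOH ⇌ CH3COO- + H+
From the ICE table, Ka = x²/(0.577 − x) = 1.8 × 10^-5.
Neglecting x in the denominator: x = √(1.8 × 10^-5 × 0.577) = 3.22 × 10^-3 M
pH = −log[H+] = −log(3.22 × 10^-3) = 2.49

pH = 2.49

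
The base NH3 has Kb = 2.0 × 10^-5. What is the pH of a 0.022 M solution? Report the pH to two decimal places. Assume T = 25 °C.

pH = 10.82

NH3 + H2O ⇌ NH4+ + OH-
From the ICE table, Kb = [OH-]²/(0.022 − [OH-]) = 2.0 × 10^-5.
Neglecting [OH-] in the denominator: [OH-] = √(2.0 × 10^-5 × 0.022) = 6.63 × 10^-4 M
Check: 3% ionized — well under 5%, approximation valid.
pOH = 3.18, so pH = 14.00 − pOH = 10.82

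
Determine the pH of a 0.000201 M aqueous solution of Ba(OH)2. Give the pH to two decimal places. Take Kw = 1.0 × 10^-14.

pH = 10.60

Ba(OH)2 is a strong base (each formula unit releases 2 OH-); [OH-] = 0.000402 M.
pOH = -log(0.000402) = 3.40
pH = 14.00 - 3.40 = 10.60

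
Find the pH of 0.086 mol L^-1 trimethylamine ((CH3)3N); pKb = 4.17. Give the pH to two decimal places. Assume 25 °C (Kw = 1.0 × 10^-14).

pH = 11.38

(CH3)3N + H2O ⇌ (CH3)3NH+ + OH-
Kb = 10^(−4.17) = 6.76 × 10^-5
From the ICE table, Kb = x²/(0.086 − x) = 6.76 × 10^-5.
Since Kb ≪ C₀, x ≈ √(Kb·C₀) = 2.41 × 10^-3 M.
pOH = −log(2.41 × 10^-3) = 2.62; pH = 14.00 − 2.62 = 11.38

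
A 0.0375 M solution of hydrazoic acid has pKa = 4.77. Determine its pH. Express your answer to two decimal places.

HN3 ⇌ N3- + H+
Ka = 10^(−4.77) = 1.70 × 10^-5
Ka = [H+]²/(0.0375 − [H+]) = 1.70 × 10^-5
Assume [H+] ≪ 0.0375: [H+] ≈ √(1.70 × 10^-5 × 0.0375) = 7.98 × 10^-4 M
Check: 2.1% ionized — well under 5%, approximation valid.
pH = −log[H+] = −log(7.98 × 10^-4) = 3.10

pH = 3.10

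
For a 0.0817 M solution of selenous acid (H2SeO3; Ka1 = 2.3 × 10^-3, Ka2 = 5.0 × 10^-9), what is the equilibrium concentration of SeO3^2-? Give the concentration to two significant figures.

5.0 × 10^-9 M

First ionization gives [H+] ≈ [HSeO3-] = 1.26 × 10^-2 M.
Second step: Ka2 = [H+][SeO3^2-]/[HSeO3-] ≈ [SeO3^2-] (since [H+] ≈ [HSeO3-]).
So [SeO3^2-] ≈ Ka2.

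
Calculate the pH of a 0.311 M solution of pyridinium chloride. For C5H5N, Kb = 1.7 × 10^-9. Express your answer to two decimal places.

C5H5NH+ is the conjugate acid of the weak base C5H5N.
Ka = Kw/Kb = 1.0×10^-14 / 1.7 × 10^-9 = 5.88 × 10^-6
From the ICE table, Ka = [H+]²/(0.311 − [H+]) = 5.88 × 10^-6.
Assume [H+] ≪ 0.311: [H+] ≈ √(5.88 × 10^-6 × 0.311) = 1.35 × 10^-3 M
([H+]/C₀ = 0.43% < 5%, so the approximation holds.)
pH = −log(1.35 × 10^-3) = 2.87

pH = 2.87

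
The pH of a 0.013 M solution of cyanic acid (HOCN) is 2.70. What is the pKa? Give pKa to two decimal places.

[H+] = 10^(-2.70) = 2.00 × 10^-3 M
At equilibrium [HA] = 0.013 − 2.00 × 10^-3 = 1.10 × 10^-2 M
Ka = [H+][A-]/[HA] = (2.00 × 10^-3)² / 1.10 × 10^-2 = 3.64 × 10^-4
pKa = -log(3.64 × 10^-4) = 3.44

pKa = 3.44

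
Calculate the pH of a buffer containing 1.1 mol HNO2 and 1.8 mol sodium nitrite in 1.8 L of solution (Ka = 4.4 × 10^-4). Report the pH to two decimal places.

pKa = −log(4.4 × 10^-4) = 3.357
Henderson–Hasselbalch: pH = pKa + log([NO2-]/[HNO2]) = 3.357 + log(1.8/1.1)
pH = 3.357 + (+0.214) = 3.57

pH = 3.57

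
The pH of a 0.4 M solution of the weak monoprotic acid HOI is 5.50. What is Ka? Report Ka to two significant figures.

[H+] = 10^(-5.50) = 3.16 × 10^-6 M
At equilibrium [HA] = 0.4 − 3.16 × 10^-6 = 4.00 × 10^-1 M
Ka = [H+][A-]/[HA] = (3.16 × 10^-6)² / 4.00 × 10^-1 = 2.5 × 10^-11

Ka = 2.5 × 10^-11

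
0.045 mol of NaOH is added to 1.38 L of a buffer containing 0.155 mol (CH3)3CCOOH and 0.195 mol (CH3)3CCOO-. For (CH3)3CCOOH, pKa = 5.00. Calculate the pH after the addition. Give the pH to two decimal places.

OH- converts (CH3)3CCOOH to (CH3)3CCOO-: (CH3)3CCOOH → 0.11 mol, (CH3)3CCOO- → 0.24 mol.
pH = pKa + log(n_(CH3)3CCOO-/n_(CH3)3CCOOH) = 5.00 + log(0.24/0.11) = 5.00 + (+0.339)

pH = 5.34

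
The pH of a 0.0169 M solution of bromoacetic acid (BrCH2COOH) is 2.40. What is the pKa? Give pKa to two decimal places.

[H+] = 10^(-2.40) = 3.98 × 10^-3 M
At equilibrium [HA] = 0.0169 − 3.98 × 10^-3 = 1.29 × 10^-2 M
Ka = [H+][A-]/[HA] = (3.98 × 10^-3)² / 1.29 × 10^-2 = 1.23 × 10^-3
pKa = -log(1.23 × 10^-3) = 2.91

pKa = 2.91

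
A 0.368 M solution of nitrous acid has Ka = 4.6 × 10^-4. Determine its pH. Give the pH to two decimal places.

HNO2 ⇌ NO2- + H+
Ka = [H+]²/(0.368 − [H+]) = 4.6 × 10^-4
Assume [H+] ≪ 0.368: [H+] ≈ √(4.6 × 10^-4 × 0.368) = 1.30 × 10^-2 M
Check: 3.5% ionized — well under 5%, approximation valid.
pH = −log(1.30 × 10^-2) = 1.89

pH = 1.89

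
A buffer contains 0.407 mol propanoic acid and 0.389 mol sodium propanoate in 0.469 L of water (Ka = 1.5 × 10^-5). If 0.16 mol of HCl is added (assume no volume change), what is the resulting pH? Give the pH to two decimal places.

pH = 4.43

After neutralization: n(CH3CH2COOH) = 0.567 mol, n(CH3CH2COO-) = 0.229 mol.
pKa = −log(1.5 × 10^-5) = 4.824
pH = pKa + log(n_CH3CH2COO-/n_CH3CH2COOH) = 4.824 + log(0.229/0.567) = 4.824 + (-0.394)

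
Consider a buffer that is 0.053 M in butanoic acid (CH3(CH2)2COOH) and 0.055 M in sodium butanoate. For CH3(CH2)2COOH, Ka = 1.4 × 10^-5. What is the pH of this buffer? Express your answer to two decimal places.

pH = 4.87

pKa = −log(1.4 × 10^-5) = 4.854
Henderson–Hasselbalch: pH = pKa + log([CH3(CH2)2COO-]/[CH3(CH2)2COOH]) = 4.854 + log(0.055/0.053)
pH = 4.854 + (+0.016) = 4.87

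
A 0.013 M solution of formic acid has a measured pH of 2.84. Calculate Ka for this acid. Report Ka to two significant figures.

[H+] = 10^(-2.84) = 1.45 × 10^-3 M
At equilibrium [HA] = 0.013 − 1.45 × 10^-3 = 1.15 × 10^-2 M
Ka = [H+][A-]/[HA] = (1.45 × 10^-3)² / 1.15 × 10^-2 = 1.8 × 10^-4

Ka = 1.8 × 10^-4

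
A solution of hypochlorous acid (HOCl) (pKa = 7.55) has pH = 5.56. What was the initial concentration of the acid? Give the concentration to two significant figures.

[H+] = 10^(-5.56) = 2.75 × 10^-6 M = x
Ka = 10^(−7.55) = 2.82 × 10^-8
Ka = x²/(C₀ − x) ⇒ C₀ = x + x²/Ka
C₀ = 2.75 × 10^-6 + (2.75 × 10^-6)²/(2.82 × 10^-8) = 2.71 × 10^-4 M

C₀ = 2.7 × 10^-4 M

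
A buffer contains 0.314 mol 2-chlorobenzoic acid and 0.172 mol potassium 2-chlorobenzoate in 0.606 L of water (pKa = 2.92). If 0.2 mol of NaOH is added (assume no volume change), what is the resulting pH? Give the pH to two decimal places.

pH = 3.43

OH- converts ClC6H4COOH to ClC6H4COO-: ClC6H4COOH → 0.114 mol, ClC6H4COO- → 0.372 mol.
pH = pKa + log(n_ClC6H4COO-/n_ClC6H4COOH) = 2.92 + log(0.372/0.114) = 2.92 + (+0.514)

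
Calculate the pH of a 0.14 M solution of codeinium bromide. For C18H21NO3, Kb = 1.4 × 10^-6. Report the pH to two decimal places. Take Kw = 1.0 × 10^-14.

C18H22NO3+ is the conjugate acid of the weak base C18H21NO3.
Ka = Kw/Kb = 1.0×10^-14 / 1.4 × 10^-6 = 7.14 × 10^-9
Ka = [H+]²/(0.14 − [H+]) = 7.14 × 10^-9
Neglecting [H+] in the denominator: [H+] = √(7.14 × 10^-9 × 0.14) = 3.16 × 10^-5 M
([H+]/C₀ = 0.023% < 5%, so the approximation holds.)
pH = −log[H+] = −log(3.16 × 10^-5) = 4.50

pH = 4.50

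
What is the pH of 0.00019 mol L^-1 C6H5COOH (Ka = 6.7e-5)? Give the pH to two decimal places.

C6H5COOH ⇌ C6H5COO- + H+
From the ICE table, Ka = [H+]²/(0.00019 − [H+]) = 6.7 × 10^-5.
[H+] is not negligible relative to C₀; solve [H+]² + 6.7e-05·[H+] − 1.27e-08 = 0.
[H+] = [−6.7e-05 + √(6.7e-05² + 5.09e-08)]/2 = 8.42 × 10^-5 M
pH = −log[H+] = −log(8.42 × 10^-5) = 4.07

pH = 4.07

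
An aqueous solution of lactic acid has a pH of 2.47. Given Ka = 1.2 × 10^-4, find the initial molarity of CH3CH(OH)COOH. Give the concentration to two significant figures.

[H+] = 10^(-2.47) = 3.39 × 10^-3 M = x
Ka = x²/(C₀ − x) ⇒ C₀ = x + x²/Ka
C₀ = 3.39 × 10^-3 + (3.39 × 10^-3)²/(1.2 × 10^-4) = 9.92 × 10^-2 M

C₀ = 9.9 × 10^-2 M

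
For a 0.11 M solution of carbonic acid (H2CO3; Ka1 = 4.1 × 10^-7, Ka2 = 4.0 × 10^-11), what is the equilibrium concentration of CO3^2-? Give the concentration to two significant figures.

4.0 × 10^-11 M

First ionization gives [H+] ≈ [HCO3-] = 2.12 × 10^-4 M.
Second step: Ka2 = [H+][CO3^2-]/[HCO3-] ≈ [CO3^2-] (since [H+] ≈ [HCO3-]).
So [CO3^2-] ≈ Ka2.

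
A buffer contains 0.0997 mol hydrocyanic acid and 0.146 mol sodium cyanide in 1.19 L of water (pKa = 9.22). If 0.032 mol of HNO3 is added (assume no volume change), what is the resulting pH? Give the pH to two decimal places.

pH = 9.16

Added H+ converts CN- to HCN: HCN → 0.132 mol, CN- → 0.114 mol.
pH = pKa + log([A⁻]/[HA]) = 9.22 + log(0.114/0.132) = 9.22 -0.064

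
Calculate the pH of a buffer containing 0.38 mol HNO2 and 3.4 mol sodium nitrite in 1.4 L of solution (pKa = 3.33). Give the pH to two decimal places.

pH = 4.28

pH = pKa + log([A⁻]/[HA]) = 3.33 + log(3.4/0.38)
pH = 3.33 + (+0.952) = 4.28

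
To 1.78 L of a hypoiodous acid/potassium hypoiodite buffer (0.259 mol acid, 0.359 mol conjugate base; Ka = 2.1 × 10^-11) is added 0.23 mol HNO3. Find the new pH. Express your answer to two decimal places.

After neutralization: n(HOI) = 0.489 mol, n(OI-) = 0.129 mol.
pKa = −log(2.1 × 10^-11) = 10.678
pH = pKa + log(n_OI-/n_HOI) = 10.678 + log(0.129/0.489) = 10.678 + (-0.579)

pH = 10.10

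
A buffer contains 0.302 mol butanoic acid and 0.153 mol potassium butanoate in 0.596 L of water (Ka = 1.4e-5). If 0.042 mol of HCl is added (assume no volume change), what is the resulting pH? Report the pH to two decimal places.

pH = 4.36

After neutralization: n(CH3(CH2)2COOH) = 0.344 mol, n(CH3(CH2)2COO-) = 0.111 mol.
pKa = −log(1.4 × 10^-5) = 4.854
pH = pKa + log([A⁻]/[HA]) = 4.854 + log(0.111/0.344) = 4.854 -0.491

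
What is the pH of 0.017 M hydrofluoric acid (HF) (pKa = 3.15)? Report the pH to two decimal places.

HF ⇌ F- + H+
Ka = 10^(−3.15) = 7.08 × 10^-4
From the ICE table, Ka = x²/(0.017 − x) = 7.08 × 10^-4.
x is not negligible relative to C₀; solve x² + 0.000708·x − 1.2e-05 = 0.
x = (−Ka + √(Ka² + 4·Ka·C₀))/2 = 3.13 × 10^-3 M
pH = −log[H+] = −log(3.13 × 10^-3) = 2.50

pH = 2.50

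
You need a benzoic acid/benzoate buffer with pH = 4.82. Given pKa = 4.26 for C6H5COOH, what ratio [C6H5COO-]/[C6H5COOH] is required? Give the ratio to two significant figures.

ratio = 3.6

pH = pKa + log(r) ⇒ log(r) = 4.82 − 4.26 = +0.56
r = [C6H5COO-]/[C6H5COOH] = 10^(+0.56) = 3.63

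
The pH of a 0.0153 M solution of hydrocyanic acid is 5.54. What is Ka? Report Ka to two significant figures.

[H+] = 10^(-5.54) = 2.88 × 10^-6 M
At equilibrium [HA] = 0.0153 − 2.88 × 10^-6 = 1.53 × 10^-2 M
Ka = [H+][A-]/[HA] = (2.88 × 10^-6)² / 1.53 × 10^-2 = 5.4 × 10^-10

Ka = 5.4 × 10^-10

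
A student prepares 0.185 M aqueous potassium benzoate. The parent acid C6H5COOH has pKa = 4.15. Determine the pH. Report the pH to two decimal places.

pH = 8.71

C6H5COO- is the conjugate base of the weak acid C6H5COOH.
Ka = 10^(−4.15) = 7.08 × 10^-5
Kb = Kw/Ka = 1.0×10^-14 / 7.08 × 10^-5 = 1.41 × 10^-10
Kb = x²/(0.185 − x) = 1.41 × 10^-10
Neglecting x in the denominator: x = √(1.41 × 10^-10 × 0.185) = 5.11 × 10^-6 M
pOH = −log(5.11 × 10^-6) = 5.29; pH = 14.00 − 5.29 = 8.71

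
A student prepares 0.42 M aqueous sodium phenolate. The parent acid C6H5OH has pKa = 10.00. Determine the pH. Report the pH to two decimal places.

pH = 11.81

C6H5O- is the conjugate base of the weak acid C6H5OH.
Ka = 10^(−10.00) = 1.00 × 10^-10
Kb = Kw/Ka = 1.0×10^-14 / 1.00 × 10^-10 = 1.00 × 10^-4
From the ICE table, Kb = [OH-]²/(0.42 − [OH-]) = 1.00 × 10^-4.
Assume [OH-] ≪ 0.42: [OH-] ≈ √(1.00 × 10^-4 × 0.42) = 6.48 × 10^-3 M
pOH = 2.19, so pH = 14.00 − pOH = 11.81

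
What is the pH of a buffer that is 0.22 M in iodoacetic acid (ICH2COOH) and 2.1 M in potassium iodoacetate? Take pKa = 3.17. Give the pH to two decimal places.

pH = 4.15

Using pH = pKa + log([base]/[acid]) with [base]/[acid] = 2.1/0.22:
pH = 3.17 + (+0.980) = 4.15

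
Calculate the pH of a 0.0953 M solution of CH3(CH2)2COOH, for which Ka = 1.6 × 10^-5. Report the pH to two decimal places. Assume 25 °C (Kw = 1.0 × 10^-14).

pH = 2.91

CH3(CH2)2COOH ⇌ CH3(CH2)2COO- + H+
From the ICE table, Ka = x²/(0.0953 − x) = 1.6 × 10^-5.
Since Ka ≪ C₀, x ≈ √(Ka·C₀) = 1.23 × 10^-3 M.
pH = −log(1.23 × 10^-3) = 2.91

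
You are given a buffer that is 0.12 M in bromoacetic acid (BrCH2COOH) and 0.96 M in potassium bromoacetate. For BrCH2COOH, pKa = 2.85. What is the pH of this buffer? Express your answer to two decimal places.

Using pH = pKa + log([base]/[acid]) with [base]/[acid] = 0.96/0.12:
pH = 2.85 + (+0.903) = 3.75

pH = 3.75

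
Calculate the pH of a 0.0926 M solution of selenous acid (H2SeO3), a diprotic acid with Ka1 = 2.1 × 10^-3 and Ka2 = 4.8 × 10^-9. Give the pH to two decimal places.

Since Ka1 ≫ Ka2, the first ionization dominates [H+].
Ka1 = x²/(0.0926 − x) = 2.1 × 10^-3
Solving the quadratic: x = (−Ka1 + √(Ka1² + 4·Ka1·C₀))/2 = 1.29 × 10^-2 M
pH = −log(1.29 × 10^-2) = 1.89

pH = 1.89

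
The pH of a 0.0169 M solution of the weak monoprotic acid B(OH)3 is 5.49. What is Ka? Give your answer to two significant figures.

[H+] = 10^(-5.49) = 3.24 × 10^-6 M
At equilibrium [HA] = 0.0169 − 3.24 × 10^-6 = 1.69 × 10^-2 M
Ka = [H+][A-]/[HA] = (3.24 × 10^-6)² / 1.69 × 10^-2 = 6.2 × 10^-10

Ka = 6.2 × 10^-10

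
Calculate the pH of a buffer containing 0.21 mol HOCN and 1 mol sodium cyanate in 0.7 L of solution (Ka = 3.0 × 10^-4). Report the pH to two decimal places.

pH = 4.20

pKa = −log(3.0 × 10^-4) = 3.523
Using pH = pKa + log([base]/[acid]) with [base]/[acid] = 1/0.21:
pH = 3.523 + (+0.678) = 4.20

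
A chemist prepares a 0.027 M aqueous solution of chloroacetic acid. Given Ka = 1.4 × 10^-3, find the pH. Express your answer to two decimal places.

ClCH2COOH ⇌ ClCH2COO- + H+
Ka = x²/(0.027 − x) = 1.4 × 10^-3
Here C₀/Ka ≈ 19.3, so the small-x approximation fails. Use the quadratic:
x = (−Ka + √(Ka² + 4·Ka·C₀))/2 = 5.49 × 10^-3 M
pH = −log[H+] = −log(5.49 × 10^-3) = 2.26

pH = 2.26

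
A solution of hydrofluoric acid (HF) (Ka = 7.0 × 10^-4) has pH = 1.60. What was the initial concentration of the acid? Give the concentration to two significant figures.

C₀ = 9.3 × 10^-1 M

[H+] = 10^(-1.60) = 2.51 × 10^-2 M = x
Ka = x²/(C₀ − x) ⇒ C₀ = x + x²/Ka
C₀ = 2.51 × 10^-2 + (2.51 × 10^-2)²/(7.0 × 10^-4) = 9.25 × 10^-1 M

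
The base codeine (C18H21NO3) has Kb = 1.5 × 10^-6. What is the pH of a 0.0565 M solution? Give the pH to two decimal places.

C18H21NO3 + H2O ⇌ C18H22NO3+ + OH-
From the ICE table, Kb = x²/(0.0565 − x) = 1.5 × 10^-6.
Neglecting x in the denominator: x = √(1.5 × 10^-6 × 0.0565) = 2.91 × 10^-4 M
Check: 0.52% ionized — well under 5%, approximation valid.
pOH = 3.54, so pH = 14.00 − pOH = 10.46

pH = 10.46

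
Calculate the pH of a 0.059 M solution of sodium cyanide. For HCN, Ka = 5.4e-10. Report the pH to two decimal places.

pH = 11.02

CN- is the conjugate base of the weak acid HCN.
Kb = Kw/Ka = 1.0×10^-14 / 5.4 × 10^-10 = 1.85 × 10^-5
From the ICE table, Kb = [OH-]²/(0.059 − [OH-]) = 1.85 × 10^-5.
Since Kb ≪ C₀, [OH-] ≈ √(Kb·C₀) = 1.04 × 10^-3 M.
pOH = −log(1.04 × 10^-3) = 2.98; pH = 14.00 − 2.98 = 11.02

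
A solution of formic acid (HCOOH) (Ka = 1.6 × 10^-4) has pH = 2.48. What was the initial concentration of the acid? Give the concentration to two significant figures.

C₀ = 7.2 × 10^-2 M

[H+] = 10^(-2.48) = 3.31 × 10^-3 M = x
Ka = x²/(C₀ − x) ⇒ C₀ = x + x²/Ka
C₀ = 3.31 × 10^-3 + (3.31 × 10^-3)²/(1.6 × 10^-4) = 7.18 × 10^-2 M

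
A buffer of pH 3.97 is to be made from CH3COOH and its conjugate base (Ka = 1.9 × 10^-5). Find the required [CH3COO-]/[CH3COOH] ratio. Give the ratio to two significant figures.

pKa = -log(1.9 × 10^-5) = 4.721
pH = pKa + log(r) ⇒ log(r) = 3.97 − 4.721 = -0.751
r = [CH3COO-]/[CH3COOH] = 10^(-0.751) = 0.177

ratio = 0.18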